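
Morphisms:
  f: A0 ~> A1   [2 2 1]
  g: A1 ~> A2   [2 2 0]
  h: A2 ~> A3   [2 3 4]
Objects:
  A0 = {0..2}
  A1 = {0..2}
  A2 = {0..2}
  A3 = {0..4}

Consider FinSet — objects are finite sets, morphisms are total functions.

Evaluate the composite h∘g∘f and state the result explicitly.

  0 f~>2 g~>0 h~>2
  1 f~>2 g~>0 h~>2
  2 f~>1 g~>2 h~>4
result: [2 2 4]

Answer: [2 2 4]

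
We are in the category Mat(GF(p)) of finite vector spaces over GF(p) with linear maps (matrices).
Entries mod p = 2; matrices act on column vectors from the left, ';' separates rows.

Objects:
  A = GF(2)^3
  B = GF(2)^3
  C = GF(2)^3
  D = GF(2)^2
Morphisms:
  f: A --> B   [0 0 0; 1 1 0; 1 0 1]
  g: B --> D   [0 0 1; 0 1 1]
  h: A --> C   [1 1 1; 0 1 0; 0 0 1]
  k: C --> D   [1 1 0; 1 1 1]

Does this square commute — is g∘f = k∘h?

Along f;g (path 1):
  e0=(1,0,0) f-->(0,1,1) g-->(1,0)
  e1=(0,1,0) f-->(0,1,0) g-->(0,1)
  e2=(0,0,1) f-->(0,0,1) g-->(1,1)
  composite₁ = [1 0 1; 0 1 1]
Along h;k (path 2):
  e0=(1,0,0) h-->(1,0,0) k-->(1,1)
  e1=(0,1,0) h-->(1,1,0) k-->(0,0)
  e2=(0,0,1) h-->(1,0,1) k-->(1,0)
  composite₂ = [1 0 1; 1 0 0]
Equal? NO — does not commute

Answer: DOES NOT COMMUTE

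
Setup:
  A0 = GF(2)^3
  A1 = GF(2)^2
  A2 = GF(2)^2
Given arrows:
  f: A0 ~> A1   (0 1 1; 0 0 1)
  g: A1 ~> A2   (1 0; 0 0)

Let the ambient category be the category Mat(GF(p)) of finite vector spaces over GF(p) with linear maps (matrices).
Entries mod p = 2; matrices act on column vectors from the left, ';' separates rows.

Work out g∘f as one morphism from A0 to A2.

  e0=[1,0,0] f~>[0,0] g~>[0,0]
  e1=[0,1,0] f~>[1,0] g~>[1,0]
  e2=[0,0,1] f~>[1,1] g~>[1,0]
⟦path⟧: (0 1 1; 0 0 0)

Answer: (0 1 1; 0 0 0)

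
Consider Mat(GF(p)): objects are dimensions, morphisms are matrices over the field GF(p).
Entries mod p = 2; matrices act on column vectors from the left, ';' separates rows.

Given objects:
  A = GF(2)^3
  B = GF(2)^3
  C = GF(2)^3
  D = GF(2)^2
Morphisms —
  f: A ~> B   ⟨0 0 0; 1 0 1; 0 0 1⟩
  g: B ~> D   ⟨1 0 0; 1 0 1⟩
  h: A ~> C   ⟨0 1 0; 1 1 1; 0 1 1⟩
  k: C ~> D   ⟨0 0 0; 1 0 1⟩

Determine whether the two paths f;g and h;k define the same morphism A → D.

1) trace f;g:
  e0=[1,0,0] f~>[0,1,0] g~>[0,0]
  e1=[0,1,0] f~>[0,0,0] g~>[0,0]
  e2=[0,0,1] f~>[0,1,1] g~>[0,1]
  result₁ = ⟨0 0 0; 0 0 1⟩
2) trace h;k:
  e0=[1,0,0] h~>[0,1,0] k~>[0,0]
  e1=[0,1,0] h~>[1,1,1] k~>[0,0]
  e2=[0,0,1] h~>[0,1,1] k~>[0,1]
  result₂ = ⟨0 0 0; 0 0 1⟩
Equal? same morphism ✓

Answer: COMMUTES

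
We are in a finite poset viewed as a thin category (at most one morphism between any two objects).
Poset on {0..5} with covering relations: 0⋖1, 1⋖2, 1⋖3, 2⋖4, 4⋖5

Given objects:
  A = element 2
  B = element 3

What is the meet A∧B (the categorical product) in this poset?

Answer: A∧B = 1

Derivation:
Lower bounds of A=2 and B=3: {0,1}
  0 ≤ 1
  1 ≤ 1
glb = 1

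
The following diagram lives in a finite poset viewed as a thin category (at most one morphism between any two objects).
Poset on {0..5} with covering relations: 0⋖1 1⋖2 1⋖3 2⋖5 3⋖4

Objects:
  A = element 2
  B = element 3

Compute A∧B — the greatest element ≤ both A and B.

Answer: A∧B = 1

Derivation:
Lower bounds of A=2 and B=3: {0,1}
  0 ≤ 1
  1 ≤ 1
glb = 1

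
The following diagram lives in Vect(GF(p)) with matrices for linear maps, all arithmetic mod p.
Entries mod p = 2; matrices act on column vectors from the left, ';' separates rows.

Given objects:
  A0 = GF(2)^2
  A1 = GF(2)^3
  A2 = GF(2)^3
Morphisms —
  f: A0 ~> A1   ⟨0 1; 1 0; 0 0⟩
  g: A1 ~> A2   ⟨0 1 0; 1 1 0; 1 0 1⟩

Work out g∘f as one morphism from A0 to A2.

  e0=(1,0) f~>(0,1,0) g~>(1,1,0)
  e1=(0,1) f~>(1,0,0) g~>(0,1,1)
composite: ⟨1 0; 1 1; 0 1⟩

Answer: ⟨1 0; 1 1; 0 1⟩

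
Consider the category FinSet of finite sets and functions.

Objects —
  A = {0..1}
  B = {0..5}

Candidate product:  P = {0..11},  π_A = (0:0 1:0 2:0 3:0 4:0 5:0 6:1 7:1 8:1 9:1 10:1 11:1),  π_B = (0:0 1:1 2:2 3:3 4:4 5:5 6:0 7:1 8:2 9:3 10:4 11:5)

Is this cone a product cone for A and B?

Answer: VALID PRODUCT

Derivation:
|A|·|B| = 2·6 = 12;  |P| = 12
Check the pairing map k ↦ (π_A(k), π_B(k)):
  0 : (0,0)
  1 : (0,1)
  2 : (0,2)
  3 : (0,3)
  4 : (0,4)
  5 : (0,5)
  6 : (1,0)
  7 : (1,1)
  8 : (1,2)
  9 : (1,3)
  10 : (1,4)
  11 : (1,5)
distinct pairs in image: 12 / 12 needed
  → bijection onto A×B; projections well-typed.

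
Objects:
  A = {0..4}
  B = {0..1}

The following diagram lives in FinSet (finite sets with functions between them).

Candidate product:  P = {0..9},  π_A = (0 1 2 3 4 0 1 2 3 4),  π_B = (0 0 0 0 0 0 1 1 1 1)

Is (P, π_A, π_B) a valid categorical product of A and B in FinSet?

|A|·|B| = 5·2 = 10;  |P| = 10
Check the pairing map k ↦ (π_A(k), π_B(k)):
  0 : (0,0)
  1 : (1,0)
  2 : (2,0)
  3 : (3,0)
  4 : (4,0)
  5 : (0,0)  ✗ repeats pair of k=0
  6 : (1,1)
  7 : (2,1)
  8 : (3,1)
  9 : (4,1)
distinct pairs in image: 9 / 10 needed
  → (0,0) hit at k=0 and k=5

Answer: NOT A VALID PRODUCT — duplicate pair at indices 0,5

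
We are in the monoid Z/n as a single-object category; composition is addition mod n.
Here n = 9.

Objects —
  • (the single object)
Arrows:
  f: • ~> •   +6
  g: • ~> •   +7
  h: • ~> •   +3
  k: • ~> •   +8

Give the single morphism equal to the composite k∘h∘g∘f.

Answer: +6

Derivation:
  0 +6≡6 +7≡4 +3≡7 +8≡6  (mod 9)
⟦path⟧: +6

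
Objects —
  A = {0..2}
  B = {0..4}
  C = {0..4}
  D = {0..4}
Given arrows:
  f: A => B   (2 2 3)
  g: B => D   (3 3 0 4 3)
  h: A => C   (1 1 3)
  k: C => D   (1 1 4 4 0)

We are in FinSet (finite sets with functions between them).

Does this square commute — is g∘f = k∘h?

Answer: DOES NOT COMMUTE

Derivation:
1) trace f;g:
  0 f=>2 g=>0
  1 f=>2 g=>0
  2 f=>3 g=>4
  result₁ = (0 0 4)
2) trace h;k:
  0 h=>1 k=>1
  1 h=>1 k=>1
  2 h=>3 k=>4
  result₂ = (1 1 4)
Equal? distinct morphisms ✗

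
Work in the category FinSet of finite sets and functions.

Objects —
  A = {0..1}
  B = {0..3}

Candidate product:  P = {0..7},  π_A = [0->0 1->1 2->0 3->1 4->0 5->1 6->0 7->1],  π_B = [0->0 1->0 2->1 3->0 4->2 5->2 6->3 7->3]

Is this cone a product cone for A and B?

Answer: NOT A VALID PRODUCT — duplicate pair at indices 1,3

Work:
|A|·|B| = 2·4 = 8;  |P| = 8
Check the pairing map k ↦ (π_A(k), π_B(k)):
  0 -> (0,0)
  1 -> (1,0)
  2 -> (0,1)
  3 -> (1,0)  ✗ repeats pair of k=1
  4 -> (0,2)
  5 -> (1,2)
  6 -> (0,3)
  7 -> (1,3)
distinct pairs in image: 7 / 8 needed
  → (1,0) hit at k=1 and k=3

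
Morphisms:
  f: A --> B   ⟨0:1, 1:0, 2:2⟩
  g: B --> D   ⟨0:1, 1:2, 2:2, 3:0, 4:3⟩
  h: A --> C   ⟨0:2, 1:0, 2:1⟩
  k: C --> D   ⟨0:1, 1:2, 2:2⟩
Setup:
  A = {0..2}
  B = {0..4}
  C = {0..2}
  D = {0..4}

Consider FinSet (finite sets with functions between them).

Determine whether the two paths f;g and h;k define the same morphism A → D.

Along f;g (path 1):
  0 f-->1 g-->2
  1 f-->0 g-->1
  2 f-->2 g-->2
  composite₁ = ⟨0:2, 1:1, 2:2⟩
Along h;k (path 2):
  0 h-->2 k-->2
  1 h-->0 k-->1
  2 h-->1 k-->2
  composite₂ = ⟨0:2, 1:1, 2:2⟩
Equal? equal; square commutes

Answer: COMMUTES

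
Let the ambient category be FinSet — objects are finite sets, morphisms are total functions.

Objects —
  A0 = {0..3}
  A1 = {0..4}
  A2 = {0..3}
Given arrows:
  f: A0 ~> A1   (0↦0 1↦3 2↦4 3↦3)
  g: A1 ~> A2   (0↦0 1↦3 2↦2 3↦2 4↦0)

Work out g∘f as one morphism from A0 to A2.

Answer: (0↦0 1↦2 2↦0 3↦2)

Trace:
  0 f~>0 g~>0
  1 f~>3 g~>2
  2 f~>4 g~>0
  3 f~>3 g~>2
result: (0↦0 1↦2 2↦0 3↦2)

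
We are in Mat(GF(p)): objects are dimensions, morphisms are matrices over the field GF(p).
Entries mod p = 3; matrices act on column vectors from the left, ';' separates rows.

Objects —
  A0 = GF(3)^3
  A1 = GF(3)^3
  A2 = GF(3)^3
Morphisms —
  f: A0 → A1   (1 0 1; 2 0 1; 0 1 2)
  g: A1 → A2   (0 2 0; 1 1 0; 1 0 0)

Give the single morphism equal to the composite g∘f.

Answer: (1 0 2; 0 0 2; 1 0 1)

Derivation:
  e0=(1,0,0) f→(1,2,0) g→(1,0,1)
  e1=(0,1,0) f→(0,0,1) g→(0,0,0)
  e2=(0,0,1) f→(1,1,2) g→(2,2,1)
⟦path⟧: (1 0 2; 0 0 2; 1 0 1)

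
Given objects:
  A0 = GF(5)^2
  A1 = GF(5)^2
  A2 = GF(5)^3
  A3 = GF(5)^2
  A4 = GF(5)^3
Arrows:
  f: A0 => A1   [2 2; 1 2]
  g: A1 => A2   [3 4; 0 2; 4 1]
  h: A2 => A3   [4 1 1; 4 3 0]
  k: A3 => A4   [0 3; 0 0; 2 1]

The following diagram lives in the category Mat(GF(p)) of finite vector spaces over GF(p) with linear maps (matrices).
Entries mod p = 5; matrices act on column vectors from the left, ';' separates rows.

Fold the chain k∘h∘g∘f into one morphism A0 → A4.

Answer: [3 4; 0 0; 3 3]

Work:
  e0=(1,0) f=>(2,1) g=>(0,2,4) h=>(1,1) k=>(3,0,3)
  e1=(0,1) f=>(2,2) g=>(4,4,0) h=>(0,3) k=>(4,0,3)
composite: [3 4; 0 0; 3 3]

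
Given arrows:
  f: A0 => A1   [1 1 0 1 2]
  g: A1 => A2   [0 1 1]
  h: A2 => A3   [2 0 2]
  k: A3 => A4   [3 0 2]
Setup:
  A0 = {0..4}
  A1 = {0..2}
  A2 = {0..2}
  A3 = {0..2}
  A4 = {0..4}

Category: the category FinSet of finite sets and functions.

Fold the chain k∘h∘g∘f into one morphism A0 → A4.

Answer: [3 3 2 3 3]

Derivation:
  0 f=>1 g=>1 h=>0 k=>3
  1 f=>1 g=>1 h=>0 k=>3
  2 f=>0 g=>0 h=>2 k=>2
  3 f=>1 g=>1 h=>0 k=>3
  4 f=>2 g=>1 h=>0 k=>3
⟦path⟧: [3 3 2 3 3]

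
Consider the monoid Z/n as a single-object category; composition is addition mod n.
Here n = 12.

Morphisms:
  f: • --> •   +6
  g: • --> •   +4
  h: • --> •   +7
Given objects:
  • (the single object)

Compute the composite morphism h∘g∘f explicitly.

  0 +6≡6 +4≡10 +7≡5  (mod 12)
result: +5

Answer: +5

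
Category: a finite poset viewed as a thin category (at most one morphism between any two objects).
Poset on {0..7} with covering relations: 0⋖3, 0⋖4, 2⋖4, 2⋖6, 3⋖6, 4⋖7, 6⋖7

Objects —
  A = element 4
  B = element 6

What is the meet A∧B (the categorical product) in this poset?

Answer: NO MEET EXISTS

Derivation:
Common predecessors of 4,6: {0,2}
  maximal lower bounds 0 and 2 are incomparable: neither 0≤2 nor 2≤0
→ no greatest lower bound exists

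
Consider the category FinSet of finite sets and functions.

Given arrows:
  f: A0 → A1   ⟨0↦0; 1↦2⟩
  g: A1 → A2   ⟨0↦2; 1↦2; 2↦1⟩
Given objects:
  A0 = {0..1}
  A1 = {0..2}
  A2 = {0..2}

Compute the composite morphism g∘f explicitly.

Answer: ⟨0↦2; 1↦1⟩

Derivation:
  0 f→0 g→2
  1 f→2 g→1
result: ⟨0↦2; 1↦1⟩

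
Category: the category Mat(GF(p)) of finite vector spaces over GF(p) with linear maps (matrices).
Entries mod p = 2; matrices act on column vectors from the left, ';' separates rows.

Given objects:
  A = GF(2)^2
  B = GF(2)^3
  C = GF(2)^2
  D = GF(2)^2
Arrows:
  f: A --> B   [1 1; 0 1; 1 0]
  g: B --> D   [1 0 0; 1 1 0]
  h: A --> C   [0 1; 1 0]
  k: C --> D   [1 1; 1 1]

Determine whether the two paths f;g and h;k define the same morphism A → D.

Path 1 = f;g:
  e0=⟨1,0⟩ f-->⟨1,0,1⟩ g-->⟨1,1⟩
  e1=⟨0,1⟩ f-->⟨1,1,0⟩ g-->⟨1,0⟩
  composite₁ = [1 1; 1 0]
Path 2 = h;k:
  e0=⟨1,0⟩ h-->⟨0,1⟩ k-->⟨1,1⟩
  e1=⟨0,1⟩ h-->⟨1,0⟩ k-->⟨1,1⟩
  composite₂ = [1 1; 1 1]
Equal? distinct morphisms ✗

Answer: DOES NOT COMMUTE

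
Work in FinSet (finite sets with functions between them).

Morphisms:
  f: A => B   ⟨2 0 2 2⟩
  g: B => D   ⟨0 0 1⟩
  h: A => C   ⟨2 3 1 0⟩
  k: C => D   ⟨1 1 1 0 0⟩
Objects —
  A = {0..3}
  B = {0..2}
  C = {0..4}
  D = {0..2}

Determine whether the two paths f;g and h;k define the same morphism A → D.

Answer: COMMUTES

Trace:
Path 1 = f;g:
  0 f=>2 g=>1
  1 f=>0 g=>0
  2 f=>2 g=>1
  3 f=>2 g=>1
  ⟦path⟧₁ = ⟨1 0 1 1⟩
Path 2 = h;k:
  0 h=>2 k=>1
  1 h=>3 k=>0
  2 h=>1 k=>1
  3 h=>0 k=>1
  ⟦path⟧₂ = ⟨1 0 1 1⟩
Equal? equal; square commutes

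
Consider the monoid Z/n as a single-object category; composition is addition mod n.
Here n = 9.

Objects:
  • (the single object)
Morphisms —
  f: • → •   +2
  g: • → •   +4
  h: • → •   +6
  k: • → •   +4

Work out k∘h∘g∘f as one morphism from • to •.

  0 +2≡2 +4≡6 +6≡3 +4≡7  (mod 9)
result: +7

Answer: +7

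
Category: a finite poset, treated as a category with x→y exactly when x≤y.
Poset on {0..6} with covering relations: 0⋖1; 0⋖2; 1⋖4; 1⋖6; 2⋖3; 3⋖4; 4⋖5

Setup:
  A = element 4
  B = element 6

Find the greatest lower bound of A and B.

{x : x⊑A ∧ x⊑B} = {0,1}  (A=4, B=6)
  0 ⊑ 1
  1 ⊑ 1
glb = 1

Answer: A∧B = 1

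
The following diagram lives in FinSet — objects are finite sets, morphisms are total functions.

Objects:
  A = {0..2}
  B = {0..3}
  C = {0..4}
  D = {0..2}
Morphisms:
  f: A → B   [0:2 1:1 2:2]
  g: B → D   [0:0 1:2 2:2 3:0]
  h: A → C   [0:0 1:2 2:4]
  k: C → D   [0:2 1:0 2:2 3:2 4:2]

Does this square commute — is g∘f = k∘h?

1) trace f;g:
  0 f→2 g→2
  1 f→1 g→2
  2 f→2 g→2
  composite₁ = [0:2 1:2 2:2]
2) trace h;k:
  0 h→0 k→2
  1 h→2 k→2
  2 h→4 k→2
  composite₂ = [0:2 1:2 2:2]
Equal? YES — commutes

Answer: COMMUTES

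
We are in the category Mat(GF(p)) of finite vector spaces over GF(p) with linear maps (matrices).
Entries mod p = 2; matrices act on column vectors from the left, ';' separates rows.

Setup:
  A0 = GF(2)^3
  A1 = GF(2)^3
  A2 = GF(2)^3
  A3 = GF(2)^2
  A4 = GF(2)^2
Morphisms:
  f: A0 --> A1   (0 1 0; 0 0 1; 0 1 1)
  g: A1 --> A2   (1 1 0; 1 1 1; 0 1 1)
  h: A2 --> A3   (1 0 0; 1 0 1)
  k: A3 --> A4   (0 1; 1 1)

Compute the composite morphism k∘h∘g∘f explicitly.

  e0=⟨1,0,0⟩ f-->⟨0,0,0⟩ g-->⟨0,0,0⟩ h-->⟨0,0⟩ k-->⟨0,0⟩
  e1=⟨0,1,0⟩ f-->⟨1,0,1⟩ g-->⟨1,0,1⟩ h-->⟨1,0⟩ k-->⟨0,1⟩
  e2=⟨0,0,1⟩ f-->⟨0,1,1⟩ g-->⟨1,0,0⟩ h-->⟨1,1⟩ k-->⟨1,0⟩
result: (0 0 1; 0 1 0)

Answer: (0 0 1; 0 1 0)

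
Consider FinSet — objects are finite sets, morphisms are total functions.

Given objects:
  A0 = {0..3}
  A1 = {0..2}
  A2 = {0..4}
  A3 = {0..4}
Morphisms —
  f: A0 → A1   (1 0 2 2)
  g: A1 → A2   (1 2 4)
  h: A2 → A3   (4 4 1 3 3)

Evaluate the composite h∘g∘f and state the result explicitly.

  0 f→1 g→2 h→1
  1 f→0 g→1 h→4
  2 f→2 g→4 h→3
  3 f→2 g→4 h→3
⟦path⟧: (1 4 3 3)

Answer: (1 4 3 3)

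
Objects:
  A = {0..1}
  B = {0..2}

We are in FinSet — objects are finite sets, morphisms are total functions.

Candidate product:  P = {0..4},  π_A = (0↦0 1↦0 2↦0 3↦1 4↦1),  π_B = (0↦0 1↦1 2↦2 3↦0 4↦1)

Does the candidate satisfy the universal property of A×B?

|A|·|B| = 2·3 = 6;  |P| = 5
  → cardinalities differ; no bijection possible.

Answer: NOT A VALID PRODUCT — |P|=5 ≠ |A|·|B|=6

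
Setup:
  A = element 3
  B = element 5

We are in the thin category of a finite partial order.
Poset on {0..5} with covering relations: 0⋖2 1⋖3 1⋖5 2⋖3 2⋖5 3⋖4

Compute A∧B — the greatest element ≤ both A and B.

{x : x≤A ∧ x≤B} = {0,1,2}  (A=3, B=5)
  maximal lower bounds 1 and 2 are incomparable: neither 1≤2 nor 2≤1
→ no greatest lower bound exists

Answer: NO MEET EXISTS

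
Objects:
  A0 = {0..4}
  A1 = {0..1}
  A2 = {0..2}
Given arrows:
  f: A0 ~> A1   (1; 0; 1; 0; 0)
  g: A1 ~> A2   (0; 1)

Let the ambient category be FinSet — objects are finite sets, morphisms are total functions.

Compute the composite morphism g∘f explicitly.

Answer: (1; 0; 1; 0; 0)

Derivation:
  0 f~>1 g~>1
  1 f~>0 g~>0
  2 f~>1 g~>1
  3 f~>0 g~>0
  4 f~>0 g~>0
⟦path⟧: (1; 0; 1; 0; 0)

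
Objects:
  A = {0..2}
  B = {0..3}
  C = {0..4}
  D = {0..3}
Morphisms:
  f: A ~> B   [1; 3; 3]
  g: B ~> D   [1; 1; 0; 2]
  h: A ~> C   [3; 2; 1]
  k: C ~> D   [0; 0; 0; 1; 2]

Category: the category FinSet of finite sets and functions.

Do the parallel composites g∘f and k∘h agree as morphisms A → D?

Along f;g (path 1):
  0 f~>1 g~>1
  1 f~>3 g~>2
  2 f~>3 g~>2
  ⟦path⟧₁ = [1; 2; 2]
Along h;k (path 2):
  0 h~>3 k~>1
  1 h~>2 k~>0
  2 h~>1 k~>0
  ⟦path⟧₂ = [1; 0; 0]
Equal? differ; not commutative

Answer: DOES NOT COMMUTE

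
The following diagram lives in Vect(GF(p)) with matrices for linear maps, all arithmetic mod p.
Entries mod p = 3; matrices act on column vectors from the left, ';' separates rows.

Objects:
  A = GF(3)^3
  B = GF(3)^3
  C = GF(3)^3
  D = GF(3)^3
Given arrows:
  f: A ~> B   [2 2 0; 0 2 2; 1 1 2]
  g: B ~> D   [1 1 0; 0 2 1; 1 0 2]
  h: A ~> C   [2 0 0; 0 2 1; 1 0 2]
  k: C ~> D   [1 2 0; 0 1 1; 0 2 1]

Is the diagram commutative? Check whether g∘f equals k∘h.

Answer: COMMUTES

Derivation:
1) trace f;g:
  e0=[1,0,0] f~>[2,0,1] g~>[2,1,1]
  e1=[0,1,0] f~>[2,2,1] g~>[1,2,1]
  e2=[0,0,1] f~>[0,2,2] g~>[2,0,1]
  result₁ = [2 1 2; 1 2 0; 1 1 1]
2) trace h;k:
  e0=[1,0,0] h~>[2,0,1] k~>[2,1,1]
  e1=[0,1,0] h~>[0,2,0] k~>[1,2,1]
  e2=[0,0,1] h~>[0,1,2] k~>[2,0,1]
  result₂ = [2 1 2; 1 2 0; 1 1 1]
Equal? YES — commutes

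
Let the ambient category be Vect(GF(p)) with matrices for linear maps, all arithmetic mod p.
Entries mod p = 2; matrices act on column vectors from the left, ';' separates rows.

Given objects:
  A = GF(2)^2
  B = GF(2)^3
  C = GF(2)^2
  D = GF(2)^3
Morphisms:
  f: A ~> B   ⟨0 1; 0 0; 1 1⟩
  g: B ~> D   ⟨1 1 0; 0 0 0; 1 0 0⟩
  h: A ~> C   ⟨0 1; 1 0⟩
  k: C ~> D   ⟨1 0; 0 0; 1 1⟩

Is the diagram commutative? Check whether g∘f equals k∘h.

Along f;g (path 1):
  e0=(1,0) f~>(0,0,1) g~>(0,0,0)
  e1=(0,1) f~>(1,0,1) g~>(1,0,1)
  result₁ = ⟨0 1; 0 0; 0 1⟩
Along h;k (path 2):
  e0=(1,0) h~>(0,1) k~>(0,0,1)
  e1=(0,1) h~>(1,0) k~>(1,0,1)
  result₂ = ⟨0 1; 0 0; 1 1⟩
Equal? differ; not commutative

Answer: DOES NOT COMMUTE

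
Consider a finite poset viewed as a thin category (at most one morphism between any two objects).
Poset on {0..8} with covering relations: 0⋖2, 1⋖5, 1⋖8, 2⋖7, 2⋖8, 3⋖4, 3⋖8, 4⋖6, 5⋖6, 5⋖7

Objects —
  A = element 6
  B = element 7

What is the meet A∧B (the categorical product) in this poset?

Answer: A∧B = 5

Work:
{x : x<=A ∧ x<=B} = {1,5}  (A=6, B=7)
  1 <= 5
  5 <= 5
glb = 5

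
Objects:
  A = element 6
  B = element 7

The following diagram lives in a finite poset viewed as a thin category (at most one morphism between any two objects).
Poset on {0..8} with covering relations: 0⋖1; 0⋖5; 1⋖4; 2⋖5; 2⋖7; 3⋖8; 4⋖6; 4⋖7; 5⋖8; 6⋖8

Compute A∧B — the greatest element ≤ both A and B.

Answer: A∧B = 4

Trace:
Common predecessors of 6,7: {0,1,4}
  0 <= 4
  1 <= 4
  4 <= 4
glb = 4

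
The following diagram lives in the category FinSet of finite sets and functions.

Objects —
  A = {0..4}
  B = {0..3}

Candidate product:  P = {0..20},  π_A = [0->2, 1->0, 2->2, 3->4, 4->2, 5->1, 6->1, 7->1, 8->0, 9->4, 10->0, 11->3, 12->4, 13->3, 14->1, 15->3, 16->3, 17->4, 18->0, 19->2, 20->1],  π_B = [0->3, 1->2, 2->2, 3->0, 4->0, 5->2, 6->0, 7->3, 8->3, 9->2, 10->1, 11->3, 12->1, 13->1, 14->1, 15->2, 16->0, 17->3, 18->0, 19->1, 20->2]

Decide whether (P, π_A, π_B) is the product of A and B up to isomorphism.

Answer: NOT A VALID PRODUCT — |P|=21 ≠ |A|·|B|=20

Trace:
|A|·|B| = 5·4 = 20;  |P| = 21
  → cardinalities differ; no bijection possible.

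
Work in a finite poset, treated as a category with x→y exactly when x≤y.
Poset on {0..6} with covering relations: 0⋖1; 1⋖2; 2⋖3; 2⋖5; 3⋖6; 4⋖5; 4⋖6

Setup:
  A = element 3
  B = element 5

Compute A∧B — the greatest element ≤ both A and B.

Lower bounds of A=3 and B=5: {0,1,2}
  0 ≤ 2
  1 ≤ 2
  2 ≤ 2
glb = 2

Answer: A∧B = 2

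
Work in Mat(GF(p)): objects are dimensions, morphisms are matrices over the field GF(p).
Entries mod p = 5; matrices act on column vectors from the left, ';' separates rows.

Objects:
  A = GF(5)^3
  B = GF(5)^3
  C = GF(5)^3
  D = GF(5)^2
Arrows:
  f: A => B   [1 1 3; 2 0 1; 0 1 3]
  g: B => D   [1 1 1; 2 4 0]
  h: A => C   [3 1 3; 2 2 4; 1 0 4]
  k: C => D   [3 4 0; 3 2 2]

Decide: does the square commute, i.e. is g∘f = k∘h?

Answer: DOES NOT COMMUTE

Trace:
Path 1 = f;g:
  e0=[1,0,0] f=>[1,2,0] g=>[3,0]
  e1=[0,1,0] f=>[1,0,1] g=>[2,2]
  e2=[0,0,1] f=>[3,1,3] g=>[2,0]
  composite₁ = [3 2 2; 0 2 0]
Path 2 = h;k:
  e0=[1,0,0] h=>[3,2,1] k=>[2,0]
  e1=[0,1,0] h=>[1,2,0] k=>[1,2]
  e2=[0,0,1] h=>[3,4,4] k=>[0,0]
  composite₂ = [2 1 0; 0 2 0]
Equal? distinct morphisms ✗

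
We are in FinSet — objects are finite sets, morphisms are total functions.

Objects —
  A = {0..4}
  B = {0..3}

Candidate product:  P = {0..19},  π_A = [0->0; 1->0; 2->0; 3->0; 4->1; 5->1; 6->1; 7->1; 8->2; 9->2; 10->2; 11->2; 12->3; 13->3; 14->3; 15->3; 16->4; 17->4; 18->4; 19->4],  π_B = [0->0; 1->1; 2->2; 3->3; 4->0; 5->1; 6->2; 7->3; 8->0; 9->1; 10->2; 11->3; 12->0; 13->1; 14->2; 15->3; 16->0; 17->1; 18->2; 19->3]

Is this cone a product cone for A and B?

Answer: VALID PRODUCT

Derivation:
|A|·|B| = 5·4 = 20;  |P| = 20
Check the pairing map k ↦ (π_A(k), π_B(k)):
  0 -> (0,0)
  1 -> (0,1)
  2 -> (0,2)
  3 -> (0,3)
  4 -> (1,0)
  5 -> (1,1)
  6 -> (1,2)
  7 -> (1,3)
  8 -> (2,0)
  9 -> (2,1)
  10 -> (2,2)
  11 -> (2,3)
  12 -> (3,0)
  13 -> (3,1)
  14 -> (3,2)
  15 -> (3,3)
  16 -> (4,0)
  17 -> (4,1)
  18 -> (4,2)
  19 -> (4,3)
distinct pairs in image: 20 / 20 needed
  → bijection onto A×B; projections well-typed.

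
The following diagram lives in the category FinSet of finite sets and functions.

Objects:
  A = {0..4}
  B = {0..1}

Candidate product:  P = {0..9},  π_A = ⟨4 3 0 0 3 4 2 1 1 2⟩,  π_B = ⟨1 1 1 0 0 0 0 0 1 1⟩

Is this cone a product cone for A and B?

|A|·|B| = 5·2 = 10;  |P| = 10
Check the pairing map k ↦ (π_A(k), π_B(k)):
  0 ↦ (4,1)
  1 ↦ (3,1)
  2 ↦ (0,1)
  3 ↦ (0,0)
  4 ↦ (3,0)
  5 ↦ (4,0)
  6 ↦ (2,0)
  7 ↦ (1,0)
  8 ↦ (1,1)
  9 ↦ (2,1)
distinct pairs in image: 10 / 10 needed
  → bijection onto A×B; projections well-typed.

Answer: VALID PRODUCT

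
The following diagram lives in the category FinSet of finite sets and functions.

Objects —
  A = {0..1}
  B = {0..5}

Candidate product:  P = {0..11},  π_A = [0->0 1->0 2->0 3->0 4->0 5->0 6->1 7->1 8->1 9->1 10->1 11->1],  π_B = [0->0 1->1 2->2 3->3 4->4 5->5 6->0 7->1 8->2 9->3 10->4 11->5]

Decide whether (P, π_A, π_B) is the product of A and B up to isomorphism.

Answer: VALID PRODUCT

Work:
|A|·|B| = 2·6 = 12;  |P| = 12
Check the pairing map k ↦ (π_A(k), π_B(k)):
  0 -> (0,0)
  1 -> (0,1)
  2 -> (0,2)
  3 -> (0,3)
  4 -> (0,4)
  5 -> (0,5)
  6 -> (1,0)
  7 -> (1,1)
  8 -> (1,2)
  9 -> (1,3)
  10 -> (1,4)
  11 -> (1,5)
distinct pairs in image: 12 / 12 needed
  → bijection onto A×B; projections well-typed.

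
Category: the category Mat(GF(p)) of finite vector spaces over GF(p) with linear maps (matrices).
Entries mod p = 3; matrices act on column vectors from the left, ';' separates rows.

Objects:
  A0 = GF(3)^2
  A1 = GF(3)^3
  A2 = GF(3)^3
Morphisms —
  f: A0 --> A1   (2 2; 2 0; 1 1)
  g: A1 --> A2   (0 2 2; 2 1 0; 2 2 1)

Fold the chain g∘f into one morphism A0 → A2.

  e0=[1,0] f-->[2,2,1] g-->[0,0,0]
  e1=[0,1] f-->[2,0,1] g-->[2,1,2]
composite: (0 2; 0 1; 0 2)

Answer: (0 2; 0 1; 0 2)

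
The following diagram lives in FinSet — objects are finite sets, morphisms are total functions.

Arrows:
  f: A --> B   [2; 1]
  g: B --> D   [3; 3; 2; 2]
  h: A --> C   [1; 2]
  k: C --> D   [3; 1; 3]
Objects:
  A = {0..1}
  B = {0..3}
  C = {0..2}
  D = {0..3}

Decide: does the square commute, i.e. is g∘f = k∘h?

1) trace f;g:
  0 f-->2 g-->2
  1 f-->1 g-->3
  ⟦path⟧₁ = [2; 3]
2) trace h;k:
  0 h-->1 k-->1
  1 h-->2 k-->3
  ⟦path⟧₂ = [1; 3]
Equal? NO — does not commute

Answer: DOES NOT COMMUTE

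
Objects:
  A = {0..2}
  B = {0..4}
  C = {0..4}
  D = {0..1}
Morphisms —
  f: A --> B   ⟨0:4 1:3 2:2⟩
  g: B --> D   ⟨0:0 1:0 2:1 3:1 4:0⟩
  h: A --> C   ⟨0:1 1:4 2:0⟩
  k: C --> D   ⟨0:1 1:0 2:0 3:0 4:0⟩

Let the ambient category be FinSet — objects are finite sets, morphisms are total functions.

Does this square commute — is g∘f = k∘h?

Answer: DOES NOT COMMUTE

Work:
1) trace f;g:
  0 f-->4 g-->0
  1 f-->3 g-->1
  2 f-->2 g-->1
  composite₁ = ⟨0:0 1:1 2:1⟩
2) trace h;k:
  0 h-->1 k-->0
  1 h-->4 k-->0
  2 h-->0 k-->1
  composite₂ = ⟨0:0 1:0 2:1⟩
Equal? distinct morphisms ✗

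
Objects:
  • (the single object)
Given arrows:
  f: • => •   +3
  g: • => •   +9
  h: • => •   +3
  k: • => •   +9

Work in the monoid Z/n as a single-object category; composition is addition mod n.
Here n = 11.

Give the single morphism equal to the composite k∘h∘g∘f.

  0 +3≡3 +9≡1 +3≡4 +9≡2  (mod 11)
result: +2

Answer: +2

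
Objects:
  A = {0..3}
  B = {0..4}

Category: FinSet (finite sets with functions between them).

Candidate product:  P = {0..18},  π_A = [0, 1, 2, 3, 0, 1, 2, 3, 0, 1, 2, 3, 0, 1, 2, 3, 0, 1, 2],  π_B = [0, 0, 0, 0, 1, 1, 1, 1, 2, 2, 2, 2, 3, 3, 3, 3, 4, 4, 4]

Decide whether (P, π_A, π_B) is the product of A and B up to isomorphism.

Answer: NOT A VALID PRODUCT — |P|=19 ≠ |A|·|B|=20

Derivation:
|A|·|B| = 4·5 = 20;  |P| = 19
  → cardinalities differ; no bijection possible.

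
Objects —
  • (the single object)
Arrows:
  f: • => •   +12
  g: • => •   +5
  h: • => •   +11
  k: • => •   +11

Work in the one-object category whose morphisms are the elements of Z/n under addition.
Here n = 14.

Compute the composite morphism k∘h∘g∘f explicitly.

  0 +12≡12 +5≡3 +11≡0 +11≡11  (mod 14)
result: +11

Answer: +11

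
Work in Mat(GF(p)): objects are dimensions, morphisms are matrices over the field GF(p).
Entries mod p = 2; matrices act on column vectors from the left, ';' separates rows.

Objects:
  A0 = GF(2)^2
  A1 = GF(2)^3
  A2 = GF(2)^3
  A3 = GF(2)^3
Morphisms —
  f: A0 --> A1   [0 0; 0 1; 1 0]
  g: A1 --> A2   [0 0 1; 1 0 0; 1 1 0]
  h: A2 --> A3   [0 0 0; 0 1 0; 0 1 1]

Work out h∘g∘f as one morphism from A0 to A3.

Answer: [0 0; 0 0; 0 1]

Work:
  e0=⟨1,0⟩ f-->⟨0,0,1⟩ g-->⟨1,0,0⟩ h-->⟨0,0,0⟩
  e1=⟨0,1⟩ f-->⟨0,1,0⟩ g-->⟨0,0,1⟩ h-->⟨0,0,1⟩
composite: [0 0; 0 0; 0 1]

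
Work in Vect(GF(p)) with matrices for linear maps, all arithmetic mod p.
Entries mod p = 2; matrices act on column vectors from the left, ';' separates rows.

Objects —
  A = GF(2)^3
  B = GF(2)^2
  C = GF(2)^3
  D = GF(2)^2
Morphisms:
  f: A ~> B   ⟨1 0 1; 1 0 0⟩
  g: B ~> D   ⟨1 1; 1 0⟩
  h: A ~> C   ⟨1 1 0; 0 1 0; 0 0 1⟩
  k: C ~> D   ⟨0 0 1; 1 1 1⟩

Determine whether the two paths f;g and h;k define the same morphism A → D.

Answer: COMMUTES

Derivation:
Along f;g (path 1):
  e0=(1,0,0) f~>(1,1) g~>(0,1)
  e1=(0,1,0) f~>(0,0) g~>(0,0)
  e2=(0,0,1) f~>(1,0) g~>(1,1)
  result₁ = ⟨0 0 1; 1 0 1⟩
Along h;k (path 2):
  e0=(1,0,0) h~>(1,0,0) k~>(0,1)
  e1=(0,1,0) h~>(1,1,0) k~>(0,0)
  e2=(0,0,1) h~>(0,0,1) k~>(1,1)
  result₂ = ⟨0 0 1; 1 0 1⟩
Equal? same morphism ✓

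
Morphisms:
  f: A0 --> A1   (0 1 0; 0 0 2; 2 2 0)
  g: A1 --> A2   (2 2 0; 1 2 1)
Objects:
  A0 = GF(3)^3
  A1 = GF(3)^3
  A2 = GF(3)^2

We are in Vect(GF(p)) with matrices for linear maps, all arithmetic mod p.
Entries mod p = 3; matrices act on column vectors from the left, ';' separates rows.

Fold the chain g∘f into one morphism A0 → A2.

Answer: (0 2 1; 2 0 1)

Work:
  e0=[1,0,0] f-->[0,0,2] g-->[0,2]
  e1=[0,1,0] f-->[1,0,2] g-->[2,0]
  e2=[0,0,1] f-->[0,2,0] g-->[1,1]
composite: (0 2 1; 2 0 1)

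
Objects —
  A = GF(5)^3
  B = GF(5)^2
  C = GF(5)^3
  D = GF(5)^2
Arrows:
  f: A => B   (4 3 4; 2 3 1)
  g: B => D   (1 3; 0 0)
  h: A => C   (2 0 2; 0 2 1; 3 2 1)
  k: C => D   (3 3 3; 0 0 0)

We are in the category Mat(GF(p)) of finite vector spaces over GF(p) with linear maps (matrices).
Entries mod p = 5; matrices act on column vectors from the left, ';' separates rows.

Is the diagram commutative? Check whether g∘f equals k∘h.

Path 1 = f;g:
  e0=[1,0,0] f=>[4,2] g=>[0,0]
  e1=[0,1,0] f=>[3,3] g=>[2,0]
  e2=[0,0,1] f=>[4,1] g=>[2,0]
  result₁ = (0 2 2; 0 0 0)
Path 2 = h;k:
  e0=[1,0,0] h=>[2,0,3] k=>[0,0]
  e1=[0,1,0] h=>[0,2,2] k=>[2,0]
  e2=[0,0,1] h=>[2,1,1] k=>[2,0]
  result₂ = (0 2 2; 0 0 0)
Equal? same morphism ✓

Answer: COMMUTES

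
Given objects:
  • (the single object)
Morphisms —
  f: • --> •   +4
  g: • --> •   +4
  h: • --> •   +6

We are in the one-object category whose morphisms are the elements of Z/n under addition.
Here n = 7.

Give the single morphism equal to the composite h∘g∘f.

Answer: +0

Work:
  0 +4≡4 +4≡1 +6≡0  (mod 7)
result: +0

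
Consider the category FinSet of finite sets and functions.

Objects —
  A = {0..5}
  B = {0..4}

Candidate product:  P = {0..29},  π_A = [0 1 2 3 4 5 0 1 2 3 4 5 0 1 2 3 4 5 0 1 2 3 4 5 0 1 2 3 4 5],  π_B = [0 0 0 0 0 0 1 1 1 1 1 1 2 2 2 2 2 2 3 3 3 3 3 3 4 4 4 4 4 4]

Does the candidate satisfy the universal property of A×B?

|A|·|B| = 6·5 = 30;  |P| = 30
Check the pairing map k ↦ (π_A(k), π_B(k)):
  0 : (0,0)
  1 : (1,0)
  2 : (2,0)
  3 : (3,0)
  4 : (4,0)
  5 : (5,0)
  6 : (0,1)
  7 : (1,1)
  8 : (2,1)
  9 : (3,1)
  10 : (4,1)
  11 : (5,1)
  12 : (0,2)
  13 : (1,2)
  14 : (2,2)
  15 : (3,2)
  16 : (4,2)
  17 : (5,2)
  18 : (0,3)
  19 : (1,3)
  20 : (2,3)
  21 : (3,3)
  22 : (4,3)
  23 : (5,3)
  24 : (0,4)
  25 : (1,4)
  26 : (2,4)
  27 : (3,4)
  28 : (4,4)
  29 : (5,4)
distinct pairs in image: 30 / 30 needed
  → bijection onto A×B; projections well-typed.

Answer: VALID PRODUCT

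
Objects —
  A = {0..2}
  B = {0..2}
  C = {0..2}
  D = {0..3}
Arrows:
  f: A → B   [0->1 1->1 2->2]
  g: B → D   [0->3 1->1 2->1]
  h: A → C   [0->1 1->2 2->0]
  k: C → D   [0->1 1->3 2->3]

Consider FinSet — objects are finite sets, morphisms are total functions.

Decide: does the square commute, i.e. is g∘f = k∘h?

Path 1 = f;g:
  0 f→1 g→1
  1 f→1 g→1
  2 f→2 g→1
  result₁ = [0->1 1->1 2->1]
Path 2 = h;k:
  0 h→1 k→3
  1 h→2 k→3
  2 h→0 k→1
  result₂ = [0->3 1->3 2->1]
Equal? distinct morphisms ✗

Answer: DOES NOT COMMUTE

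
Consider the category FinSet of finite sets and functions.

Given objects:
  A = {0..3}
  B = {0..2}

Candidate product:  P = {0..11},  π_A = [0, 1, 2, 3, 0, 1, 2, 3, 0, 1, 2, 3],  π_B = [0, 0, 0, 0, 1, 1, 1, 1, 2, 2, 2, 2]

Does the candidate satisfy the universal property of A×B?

|A|·|B| = 4·3 = 12;  |P| = 12
Check the pairing map k ↦ (π_A(k), π_B(k)):
  0 ↦ (0,0)
  1 ↦ (1,0)
  2 ↦ (2,0)
  3 ↦ (3,0)
  4 ↦ (0,1)
  5 ↦ (1,1)
  6 ↦ (2,1)
  7 ↦ (3,1)
  8 ↦ (0,2)
  9 ↦ (1,2)
  10 ↦ (2,2)
  11 ↦ (3,2)
distinct pairs in image: 12 / 12 needed
  → bijection onto A×B; projections well-typed.

Answer: VALID PRODUCT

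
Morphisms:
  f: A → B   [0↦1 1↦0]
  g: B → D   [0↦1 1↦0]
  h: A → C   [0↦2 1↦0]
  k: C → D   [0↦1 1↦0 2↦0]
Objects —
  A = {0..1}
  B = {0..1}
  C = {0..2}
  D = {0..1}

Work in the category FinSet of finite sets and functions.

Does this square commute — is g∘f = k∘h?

Along f;g (path 1):
  0 f→1 g→0
  1 f→0 g→1
  result₁ = [0↦0 1↦1]
Along h;k (path 2):
  0 h→2 k→0
  1 h→0 k→1
  result₂ = [0↦0 1↦1]
Equal? equal; square commutes

Answer: COMMUTES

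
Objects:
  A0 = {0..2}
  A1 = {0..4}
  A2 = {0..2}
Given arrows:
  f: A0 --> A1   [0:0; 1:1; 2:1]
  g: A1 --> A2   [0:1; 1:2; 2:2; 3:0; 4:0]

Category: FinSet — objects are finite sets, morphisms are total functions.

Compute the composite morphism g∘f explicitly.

Answer: [0:1; 1:2; 2:2]

Trace:
  0 f-->0 g-->1
  1 f-->1 g-->2
  2 f-->1 g-->2
composite: [0:1; 1:2; 2:2]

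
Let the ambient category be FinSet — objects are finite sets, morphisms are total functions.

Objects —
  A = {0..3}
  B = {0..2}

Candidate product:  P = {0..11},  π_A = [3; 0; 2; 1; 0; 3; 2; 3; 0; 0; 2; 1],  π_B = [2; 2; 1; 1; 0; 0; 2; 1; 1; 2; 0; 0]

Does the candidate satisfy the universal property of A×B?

Answer: NOT A VALID PRODUCT — duplicate pair at indices 9,1

Trace:
|A|·|B| = 4·3 = 12;  |P| = 12
Check the pairing map k ↦ (π_A(k), π_B(k)):
  0 ↦ (3,2)
  1 ↦ (0,2)
  2 ↦ (2,1)
  3 ↦ (1,1)
  4 ↦ (0,0)
  5 ↦ (3,0)
  6 ↦ (2,2)
  7 ↦ (3,1)
  8 ↦ (0,1)
  9 ↦ (0,2)  ✗ repeats pair of k=1
  10 ↦ (2,0)
  11 ↦ (1,0)
distinct pairs in image: 11 / 12 needed
  → (0,2) hit at k=1 and k=9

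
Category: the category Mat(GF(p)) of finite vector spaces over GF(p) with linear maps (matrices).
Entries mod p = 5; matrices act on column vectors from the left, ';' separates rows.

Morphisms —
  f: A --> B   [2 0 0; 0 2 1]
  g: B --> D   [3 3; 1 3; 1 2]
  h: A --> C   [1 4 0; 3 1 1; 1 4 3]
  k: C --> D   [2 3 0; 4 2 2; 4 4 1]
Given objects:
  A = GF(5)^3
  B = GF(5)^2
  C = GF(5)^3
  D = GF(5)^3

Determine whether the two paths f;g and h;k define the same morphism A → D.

Path 1 = f;g:
  e0=[1,0,0] f-->[2,0] g-->[1,2,2]
  e1=[0,1,0] f-->[0,2] g-->[1,1,4]
  e2=[0,0,1] f-->[0,1] g-->[3,3,2]
  composite₁ = [1 1 3; 2 1 3; 2 4 2]
Path 2 = h;k:
  e0=[1,0,0] h-->[1,3,1] k-->[1,2,2]
  e1=[0,1,0] h-->[4,1,4] k-->[1,1,4]
  e2=[0,0,1] h-->[0,1,3] k-->[3,3,2]
  composite₂ = [1 1 3; 2 1 3; 2 4 2]
Equal? equal; square commutes

Answer: COMMUTES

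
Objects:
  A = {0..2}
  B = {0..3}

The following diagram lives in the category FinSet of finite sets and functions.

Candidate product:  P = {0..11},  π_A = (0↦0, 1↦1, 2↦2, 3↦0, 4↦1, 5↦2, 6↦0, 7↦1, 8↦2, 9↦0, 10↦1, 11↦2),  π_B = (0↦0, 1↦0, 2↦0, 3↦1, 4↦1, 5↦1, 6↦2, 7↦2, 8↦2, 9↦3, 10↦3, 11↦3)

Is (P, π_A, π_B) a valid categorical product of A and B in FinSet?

Answer: VALID PRODUCT

Work:
|A|·|B| = 3·4 = 12;  |P| = 12
Check the pairing map k ↦ (π_A(k), π_B(k)):
  0 ↦ (0,0)
  1 ↦ (1,0)
  2 ↦ (2,0)
  3 ↦ (0,1)
  4 ↦ (1,1)
  5 ↦ (2,1)
  6 ↦ (0,2)
  7 ↦ (1,2)
  8 ↦ (2,2)
  9 ↦ (0,3)
  10 ↦ (1,3)
  11 ↦ (2,3)
distinct pairs in image: 12 / 12 needed
  → bijection onto A×B; projections well-typed.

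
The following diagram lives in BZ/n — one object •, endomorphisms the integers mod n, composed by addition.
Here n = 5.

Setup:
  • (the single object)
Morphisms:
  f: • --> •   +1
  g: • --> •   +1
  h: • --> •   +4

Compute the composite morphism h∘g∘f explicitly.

  0 +1≡1 +1≡2 +4≡1  (mod 5)
result: +1

Answer: +1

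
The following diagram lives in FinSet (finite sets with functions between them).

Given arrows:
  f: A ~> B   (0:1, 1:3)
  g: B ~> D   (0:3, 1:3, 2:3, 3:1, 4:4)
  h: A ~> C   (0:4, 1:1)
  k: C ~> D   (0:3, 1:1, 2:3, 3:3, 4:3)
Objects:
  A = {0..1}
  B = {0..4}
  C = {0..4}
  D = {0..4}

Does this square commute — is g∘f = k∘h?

Along f;g (path 1):
  0 f~>1 g~>3
  1 f~>3 g~>1
  ⟦path⟧₁ = (0:3, 1:1)
Along h;k (path 2):
  0 h~>4 k~>3
  1 h~>1 k~>1
  ⟦path⟧₂ = (0:3, 1:1)
Equal? same morphism ✓

Answer: COMMUTES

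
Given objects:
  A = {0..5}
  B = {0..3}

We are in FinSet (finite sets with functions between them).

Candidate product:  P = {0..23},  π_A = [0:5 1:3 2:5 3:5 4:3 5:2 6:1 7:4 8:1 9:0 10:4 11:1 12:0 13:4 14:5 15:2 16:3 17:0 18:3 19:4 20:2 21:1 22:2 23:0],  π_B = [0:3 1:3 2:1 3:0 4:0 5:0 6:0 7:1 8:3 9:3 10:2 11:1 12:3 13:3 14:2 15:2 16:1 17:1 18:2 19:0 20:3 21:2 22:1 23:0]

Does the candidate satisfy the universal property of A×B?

Answer: NOT A VALID PRODUCT — duplicate pair at indices 9,12

Derivation:
|A|·|B| = 6·4 = 24;  |P| = 24
Check the pairing map k ↦ (π_A(k), π_B(k)):
  0 : (5,3)
  1 : (3,3)
  2 : (5,1)
  3 : (5,0)
  4 : (3,0)
  5 : (2,0)
  6 : (1,0)
  7 : (4,1)
  8 : (1,3)
  9 : (0,3)
  10 : (4,2)
  11 : (1,1)
  12 : (0,3)  ✗ repeats pair of k=9
  13 : (4,3)
  14 : (5,2)
  15 : (2,2)
  16 : (3,1)
  17 : (0,1)
  18 : (3,2)
  19 : (4,0)
  20 : (2,3)
  21 : (1,2)
  22 : (2,1)
  23 : (0,0)
distinct pairs in image: 23 / 24 needed
  → (0,3) hit at k=9 and k=12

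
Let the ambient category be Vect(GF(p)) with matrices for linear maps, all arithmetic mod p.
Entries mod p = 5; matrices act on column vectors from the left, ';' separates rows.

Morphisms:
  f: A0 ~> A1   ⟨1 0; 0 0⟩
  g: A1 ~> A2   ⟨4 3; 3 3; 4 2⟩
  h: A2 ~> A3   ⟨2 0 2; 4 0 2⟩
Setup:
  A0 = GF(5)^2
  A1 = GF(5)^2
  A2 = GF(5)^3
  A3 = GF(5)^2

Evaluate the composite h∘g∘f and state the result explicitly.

  e0=⟨1,0⟩ f~>⟨1,0⟩ g~>⟨4,3,4⟩ h~>⟨1,4⟩
  e1=⟨0,1⟩ f~>⟨0,0⟩ g~>⟨0,0,0⟩ h~>⟨0,0⟩
composite: ⟨1 0; 4 0⟩

Answer: ⟨1 0; 4 0⟩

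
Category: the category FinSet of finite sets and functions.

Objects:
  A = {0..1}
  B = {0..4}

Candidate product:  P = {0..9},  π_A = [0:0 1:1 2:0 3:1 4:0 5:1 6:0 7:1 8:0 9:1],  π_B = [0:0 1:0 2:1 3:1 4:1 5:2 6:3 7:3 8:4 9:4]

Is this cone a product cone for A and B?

|A|·|B| = 2·5 = 10;  |P| = 10
Check the pairing map k ↦ (π_A(k), π_B(k)):
  0 : (0,0)
  1 : (1,0)
  2 : (0,1)
  3 : (1,1)
  4 : (0,1)  ✗ repeats pair of k=2
  5 : (1,2)
  6 : (0,3)
  7 : (1,3)
  8 : (0,4)
  9 : (1,4)
distinct pairs in image: 9 / 10 needed
  → (0,1) hit at k=2 and k=4

Answer: NOT A VALID PRODUCT — duplicate pair at indices 2,4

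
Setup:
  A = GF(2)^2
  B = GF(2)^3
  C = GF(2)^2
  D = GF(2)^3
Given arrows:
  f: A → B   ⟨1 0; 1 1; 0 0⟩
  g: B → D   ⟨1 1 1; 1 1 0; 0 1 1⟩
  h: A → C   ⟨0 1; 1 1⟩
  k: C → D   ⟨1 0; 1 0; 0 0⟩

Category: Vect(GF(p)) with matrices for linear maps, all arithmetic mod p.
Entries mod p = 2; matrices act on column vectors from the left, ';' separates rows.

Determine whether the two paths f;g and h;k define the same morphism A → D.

Path 1 = f;g:
  e0=[1,0] f→[1,1,0] g→[0,0,1]
  e1=[0,1] f→[0,1,0] g→[1,1,1]
  result₁ = ⟨0 1; 0 1; 1 1⟩
Path 2 = h;k:
  e0=[1,0] h→[0,1] k→[0,0,0]
  e1=[0,1] h→[1,1] k→[1,1,0]
  result₂ = ⟨0 1; 0 1; 0 0⟩
Equal? differ; not commutative

Answer: DOES NOT COMMUTE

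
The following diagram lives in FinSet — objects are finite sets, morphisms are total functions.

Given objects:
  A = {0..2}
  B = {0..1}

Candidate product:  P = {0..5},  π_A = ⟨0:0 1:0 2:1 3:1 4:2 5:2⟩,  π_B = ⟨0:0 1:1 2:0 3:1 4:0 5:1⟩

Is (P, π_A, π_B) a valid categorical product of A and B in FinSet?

|A|·|B| = 3·2 = 6;  |P| = 6
Check the pairing map k ↦ (π_A(k), π_B(k)):
  0 : (0,0)
  1 : (0,1)
  2 : (1,0)
  3 : (1,1)
  4 : (2,0)
  5 : (2,1)
distinct pairs in image: 6 / 6 needed
  → bijection onto A×B; projections well-typed.

Answer: VALID PRODUCT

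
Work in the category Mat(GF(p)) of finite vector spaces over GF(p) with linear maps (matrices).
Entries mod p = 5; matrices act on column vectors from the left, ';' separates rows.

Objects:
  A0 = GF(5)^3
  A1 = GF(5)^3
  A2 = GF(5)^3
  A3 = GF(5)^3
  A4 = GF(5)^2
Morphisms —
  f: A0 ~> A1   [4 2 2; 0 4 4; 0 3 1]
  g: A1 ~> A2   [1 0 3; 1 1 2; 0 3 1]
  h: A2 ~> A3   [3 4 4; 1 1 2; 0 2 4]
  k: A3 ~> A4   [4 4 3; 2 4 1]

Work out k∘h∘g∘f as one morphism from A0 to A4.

Answer: [3 3 1; 1 3 2]

Derivation:
  e0=(1,0,0) f~>(4,0,0) g~>(4,4,0) h~>(3,3,3) k~>(3,1)
  e1=(0,1,0) f~>(2,4,3) g~>(1,2,0) h~>(1,3,4) k~>(3,3)
  e2=(0,0,1) f~>(2,4,1) g~>(0,3,3) h~>(4,4,3) k~>(1,2)
⟦path⟧: [3 3 1; 1 3 2]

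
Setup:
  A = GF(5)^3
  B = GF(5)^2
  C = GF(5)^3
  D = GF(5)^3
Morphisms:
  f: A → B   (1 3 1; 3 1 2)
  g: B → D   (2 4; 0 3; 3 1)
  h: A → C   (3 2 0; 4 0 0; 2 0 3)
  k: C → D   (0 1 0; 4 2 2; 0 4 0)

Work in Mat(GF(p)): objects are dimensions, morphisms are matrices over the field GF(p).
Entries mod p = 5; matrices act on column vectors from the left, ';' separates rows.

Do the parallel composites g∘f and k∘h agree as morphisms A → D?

Answer: COMMUTES

Derivation:
1) trace f;g:
  e0=[1,0,0] f→[1,3] g→[4,4,1]
  e1=[0,1,0] f→[3,1] g→[0,3,0]
  e2=[0,0,1] f→[1,2] g→[0,1,0]
  ⟦path⟧₁ = (4 0 0; 4 3 1; 1 0 0)
2) trace h;k:
  e0=[1,0,0] h→[3,4,2] k→[4,4,1]
  e1=[0,1,0] h→[2,0,0] k→[0,3,0]
  e2=[0,0,1] h→[0,0,3] k→[0,1,0]
  ⟦path⟧₂ = (4 0 0; 4 3 1; 1 0 0)
Equal? YES — commutes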